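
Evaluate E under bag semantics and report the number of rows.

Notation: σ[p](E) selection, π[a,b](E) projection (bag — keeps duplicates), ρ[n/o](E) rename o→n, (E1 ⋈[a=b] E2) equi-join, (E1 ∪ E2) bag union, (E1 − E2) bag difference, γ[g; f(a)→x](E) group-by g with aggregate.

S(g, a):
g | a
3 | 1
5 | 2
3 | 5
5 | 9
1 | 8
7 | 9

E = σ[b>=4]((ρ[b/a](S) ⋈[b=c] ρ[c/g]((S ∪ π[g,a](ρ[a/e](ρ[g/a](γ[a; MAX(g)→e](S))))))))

Row counts bottom-up:
  S → 6
  ρ[b/a](S) → 6
  S → 6
  S → 6
  γ[a; MAX(g)→e](S) → 5
  ρ[g/a](γ[a; MAX(g)→e](S)) → 5
  ρ[a/e](ρ[g/a](γ[a; MAX(g)→e](S))) → 5
  π[g,a](ρ[a/e](ρ[g/a](γ[a; MAX(g)→e](S)))) → 5
  (S ∪ π[g,a](ρ[a/e](ρ[g/a](γ[a; MAX(g)→e](S))))) → 11
  ρ[c/g]((S ∪ π[g,a](ρ[a/e](ρ[g/a](γ[a; MAX(g)→e](S)))))) → 11
  (ρ[b/a](S) ⋈[b=c] ρ[c/g]((S ∪ π[g,a](ρ[a/e](ρ[g/a](γ[a; MAX(g)→e](S))))))) → 9
  σ[b>=4]((ρ[b/a](S) ⋈[b=c] ρ[c/g]((S ∪ π[g,a](ρ[a/e](ρ[g/a](γ[a; MAX(g)→e](S)))))))) → 6

|E| = 6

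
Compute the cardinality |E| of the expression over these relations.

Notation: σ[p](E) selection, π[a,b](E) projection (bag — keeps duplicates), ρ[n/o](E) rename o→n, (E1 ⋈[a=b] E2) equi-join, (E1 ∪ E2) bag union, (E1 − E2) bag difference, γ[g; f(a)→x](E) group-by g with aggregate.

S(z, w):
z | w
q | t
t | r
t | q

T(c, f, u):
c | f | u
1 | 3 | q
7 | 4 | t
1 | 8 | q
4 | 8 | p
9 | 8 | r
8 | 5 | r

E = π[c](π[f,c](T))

Row counts bottom-up:
  T → 6
  π[f,c](T) → 6
  π[c](π[f,c](T)) → 6

|E| = 6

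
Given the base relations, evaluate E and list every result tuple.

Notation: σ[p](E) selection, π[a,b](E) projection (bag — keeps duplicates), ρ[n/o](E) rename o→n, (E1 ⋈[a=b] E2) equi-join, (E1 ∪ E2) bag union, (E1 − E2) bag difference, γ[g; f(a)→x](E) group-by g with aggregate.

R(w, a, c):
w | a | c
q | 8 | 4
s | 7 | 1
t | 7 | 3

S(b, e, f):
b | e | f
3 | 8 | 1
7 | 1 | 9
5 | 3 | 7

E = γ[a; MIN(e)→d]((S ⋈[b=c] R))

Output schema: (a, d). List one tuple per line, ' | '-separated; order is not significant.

Stepwise |·|:
  S → 3
  R → 3
  (S ⋈[b=c] R) → 1
  γ[a; MIN(e)→d]((S ⋈[b=c] R)) → 1

== RESULT ==
a | d
7 | 8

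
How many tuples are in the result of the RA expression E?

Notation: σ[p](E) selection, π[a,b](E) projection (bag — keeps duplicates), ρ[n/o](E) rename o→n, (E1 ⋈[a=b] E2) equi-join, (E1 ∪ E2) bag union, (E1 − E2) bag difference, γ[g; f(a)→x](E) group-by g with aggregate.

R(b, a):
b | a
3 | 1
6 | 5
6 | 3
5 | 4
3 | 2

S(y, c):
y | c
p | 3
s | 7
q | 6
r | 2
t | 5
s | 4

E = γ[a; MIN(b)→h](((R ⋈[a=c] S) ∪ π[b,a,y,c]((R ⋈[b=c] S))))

Subexpression sizes:
  R → 5
  S → 6
  (R ⋈[a=c] S) → 4
  R → 5
  S → 6
  (R ⋈[b=c] S) → 5
  π[b,a,y,c]((R ⋈[b=c] S)) → 5
  ((R ⋈[a=c] S) ∪ π[b,a,y,c]((R ⋈[b=c] S))) → 9
  γ[a; MIN(b)→h](((R ⋈[a=c] S) ∪ π[b,a,y,c]((R ⋈[b=c] S)))) → 5

|E| = 5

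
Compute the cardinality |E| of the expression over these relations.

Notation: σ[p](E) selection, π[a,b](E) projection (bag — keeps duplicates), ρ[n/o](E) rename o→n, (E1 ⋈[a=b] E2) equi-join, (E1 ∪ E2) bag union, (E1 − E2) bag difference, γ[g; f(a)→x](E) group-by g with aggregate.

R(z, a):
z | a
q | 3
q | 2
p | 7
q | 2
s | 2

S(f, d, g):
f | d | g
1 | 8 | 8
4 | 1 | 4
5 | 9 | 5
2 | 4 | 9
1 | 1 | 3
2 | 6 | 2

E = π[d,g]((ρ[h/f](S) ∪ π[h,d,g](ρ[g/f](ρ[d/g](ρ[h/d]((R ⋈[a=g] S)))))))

Row counts bottom-up:
  S → 6
  ρ[h/f](S) → 6
  R → 5
  S → 6
  (R ⋈[a=g] S) → 4
  ρ[h/d]((R ⋈[a=g] S)) → 4
  ρ[d/g](ρ[h/d]((R ⋈[a=g] S))) → 4
  ρ[g/f](ρ[d/g](ρ[h/d]((R ⋈[a=g] S)))) → 4
  π[h,d,g](ρ[g/f](ρ[d/g](ρ[h/d]((R ⋈[a=g] S))))) → 4
  (ρ[h/f](S) ∪ π[h,d,g](ρ[g/f](ρ[d/g](ρ[h/d]((R ⋈[a=g] S)))))) → 10
  π[d,g]((ρ[h/f](S) ∪ π[h,d,g](ρ[g/f](ρ[d/g](ρ[h/d]((R ⋈[a=g] S))))))) → 10

|E| = 10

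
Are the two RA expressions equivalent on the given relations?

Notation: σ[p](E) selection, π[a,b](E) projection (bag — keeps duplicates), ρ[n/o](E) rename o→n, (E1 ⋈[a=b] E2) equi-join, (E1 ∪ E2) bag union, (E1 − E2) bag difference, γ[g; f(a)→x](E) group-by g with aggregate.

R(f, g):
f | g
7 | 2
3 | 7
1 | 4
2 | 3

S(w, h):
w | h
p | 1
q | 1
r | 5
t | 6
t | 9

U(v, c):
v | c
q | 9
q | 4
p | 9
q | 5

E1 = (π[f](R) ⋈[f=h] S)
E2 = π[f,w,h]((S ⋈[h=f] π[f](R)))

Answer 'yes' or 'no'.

E1 subexpression sizes:
  R → 4
  π[f](R) → 4
  S → 5
  (π[f](R) ⋈[f=h] S) → 2
E2 subexpression sizes:
  S → 5
  R → 4
  π[f](R) → 4
  (S ⋈[h=f] π[f](R)) → 2
  π[f,w,h]((S ⋈[h=f] π[f](R))) → 2

E1 and E2 produce the same multiset:
f | w | h
1 | p | 1
1 | q | 1

yes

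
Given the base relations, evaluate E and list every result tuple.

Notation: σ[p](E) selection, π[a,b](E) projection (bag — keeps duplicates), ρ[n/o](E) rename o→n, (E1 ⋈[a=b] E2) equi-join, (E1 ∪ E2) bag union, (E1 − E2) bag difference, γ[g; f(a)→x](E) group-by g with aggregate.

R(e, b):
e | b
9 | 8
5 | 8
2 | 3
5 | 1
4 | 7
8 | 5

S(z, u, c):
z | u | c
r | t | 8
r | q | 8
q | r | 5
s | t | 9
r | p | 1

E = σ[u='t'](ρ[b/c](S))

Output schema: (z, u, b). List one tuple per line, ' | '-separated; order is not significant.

Per-node cardinality:
  S → 5
  ρ[b/c](S) → 5
  σ[u='t'](ρ[b/c](S)) → 2

== RESULT ==
z | u | b
r | t | 8
s | t | 9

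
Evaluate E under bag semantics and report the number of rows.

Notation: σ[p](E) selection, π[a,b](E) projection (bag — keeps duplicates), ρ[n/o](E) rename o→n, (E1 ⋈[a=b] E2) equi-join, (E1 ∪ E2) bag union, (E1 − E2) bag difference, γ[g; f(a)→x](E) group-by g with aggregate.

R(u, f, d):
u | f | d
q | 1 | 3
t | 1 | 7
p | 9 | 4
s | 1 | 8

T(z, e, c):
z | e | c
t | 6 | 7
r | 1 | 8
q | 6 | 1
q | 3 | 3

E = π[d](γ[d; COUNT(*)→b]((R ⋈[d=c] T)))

Subexpression sizes:
  R → 4
  T → 4
  (R ⋈[d=c] T) → 3
  γ[d; COUNT(*)→b]((R ⋈[d=c] T)) → 3
  π[d](γ[d; COUNT(*)→b]((R ⋈[d=c] T))) → 3

|E| = 3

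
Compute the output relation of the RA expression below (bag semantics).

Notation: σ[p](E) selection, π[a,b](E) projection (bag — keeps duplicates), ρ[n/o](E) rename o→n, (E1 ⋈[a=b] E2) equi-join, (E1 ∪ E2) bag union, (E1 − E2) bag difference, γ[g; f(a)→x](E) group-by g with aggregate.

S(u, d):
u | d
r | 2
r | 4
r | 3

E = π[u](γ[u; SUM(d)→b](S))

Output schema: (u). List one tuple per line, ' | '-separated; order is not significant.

Row counts bottom-up:
  S → 3
  γ[u; SUM(d)→b](S) → 1
  π[u](γ[u; SUM(d)→b](S)) → 1

== RESULT ==
u
r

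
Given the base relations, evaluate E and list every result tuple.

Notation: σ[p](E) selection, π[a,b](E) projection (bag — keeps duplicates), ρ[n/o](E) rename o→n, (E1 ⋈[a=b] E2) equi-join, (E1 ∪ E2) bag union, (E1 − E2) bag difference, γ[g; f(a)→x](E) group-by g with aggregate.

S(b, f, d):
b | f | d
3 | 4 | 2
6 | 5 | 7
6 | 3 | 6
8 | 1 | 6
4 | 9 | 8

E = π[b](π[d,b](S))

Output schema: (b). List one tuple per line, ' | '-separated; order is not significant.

Per-node cardinality:
  S → 5
  π[d,b](S) → 5
  π[b](π[d,b](S)) → 5

== RESULT ==
b
3
4
6
6
8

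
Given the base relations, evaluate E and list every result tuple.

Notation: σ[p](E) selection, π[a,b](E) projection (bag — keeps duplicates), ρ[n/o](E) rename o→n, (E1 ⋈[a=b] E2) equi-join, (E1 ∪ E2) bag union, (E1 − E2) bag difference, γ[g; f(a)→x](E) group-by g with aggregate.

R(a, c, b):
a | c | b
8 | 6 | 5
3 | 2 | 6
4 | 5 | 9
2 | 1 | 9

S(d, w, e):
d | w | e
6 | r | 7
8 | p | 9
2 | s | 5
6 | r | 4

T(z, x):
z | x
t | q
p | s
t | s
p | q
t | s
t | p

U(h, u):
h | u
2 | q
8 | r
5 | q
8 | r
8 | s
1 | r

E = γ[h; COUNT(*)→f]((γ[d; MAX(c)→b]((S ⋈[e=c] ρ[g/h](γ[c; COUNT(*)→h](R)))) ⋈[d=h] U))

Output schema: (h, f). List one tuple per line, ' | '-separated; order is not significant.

Subexpression sizes:
  S → 4
  R → 4
  γ[c; COUNT(*)→h](R) → 4
  ρ[g/h](γ[c; COUNT(*)→h](R)) → 4
  (S ⋈[e=c] ρ[g/h](γ[c; COUNT(*)→h](R))) → 1
  γ[d; MAX(c)→b]((S ⋈[e=c] ρ[g/h](γ[c; COUNT(*)→h](R)))) → 1
  U → 6
  (γ[d; MAX(c)→b]((S ⋈[e=c] ρ[g/h](γ[c; COUNT(*)→h](R)))) ⋈[d=h] U) → 1
  γ[h; COUNT(*)→f]((γ[d; MAX(c)→b]((S ⋈[e=c] ρ[g/h](γ[c; COUNT(*)→h](R)))) ⋈[d=h] U)) → 1

== RESULT ==
h | f
2 | 1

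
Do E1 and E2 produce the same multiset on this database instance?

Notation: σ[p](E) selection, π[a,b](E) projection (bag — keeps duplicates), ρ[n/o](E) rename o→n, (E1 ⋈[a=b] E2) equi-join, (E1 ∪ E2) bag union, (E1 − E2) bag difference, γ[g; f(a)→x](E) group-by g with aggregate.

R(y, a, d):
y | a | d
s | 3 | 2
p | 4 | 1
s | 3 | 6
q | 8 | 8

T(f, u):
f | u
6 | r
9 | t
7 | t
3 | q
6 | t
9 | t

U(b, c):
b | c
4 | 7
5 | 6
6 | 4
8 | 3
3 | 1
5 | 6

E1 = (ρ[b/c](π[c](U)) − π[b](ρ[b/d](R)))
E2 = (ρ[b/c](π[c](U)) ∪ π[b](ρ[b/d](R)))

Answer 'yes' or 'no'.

E1 per-node cardinality:
  U → 6
  π[c](U) → 6
  ρ[b/c](π[c](U)) → 6
  R → 4
  ρ[b/d](R) → 4
  π[b](ρ[b/d](R)) → 4
  (ρ[b/c](π[c](U)) − π[b](ρ[b/d](R))) → 4
E2 per-node cardinality:
  U → 6
  π[c](U) → 6
  ρ[b/c](π[c](U)) → 6
  R → 4
  ρ[b/d](R) → 4
  π[b](ρ[b/d](R)) → 4
  (ρ[b/c](π[c](U)) ∪ π[b](ρ[b/d](R))) → 10

E1 result:
b
3
4
6
7
E2 result:
b
1
1
2
3
4
6
6
6
7
8
Witness: (6,) appears 1× in E1 but 3× in E2.

no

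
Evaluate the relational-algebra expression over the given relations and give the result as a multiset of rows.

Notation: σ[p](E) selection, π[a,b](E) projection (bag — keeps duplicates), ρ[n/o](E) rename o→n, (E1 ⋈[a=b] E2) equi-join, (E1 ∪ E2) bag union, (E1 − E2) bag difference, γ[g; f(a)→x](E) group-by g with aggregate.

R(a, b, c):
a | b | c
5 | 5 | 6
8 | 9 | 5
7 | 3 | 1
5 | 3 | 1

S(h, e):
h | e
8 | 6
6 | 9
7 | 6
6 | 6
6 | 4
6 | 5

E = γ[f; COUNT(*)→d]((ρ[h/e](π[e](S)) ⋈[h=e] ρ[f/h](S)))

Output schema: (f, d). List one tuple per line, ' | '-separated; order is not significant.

Stepwise |·|:
  S → 6
  π[e](S) → 6
  ρ[h/e](π[e](S)) → 6
  S → 6
  ρ[f/h](S) → 6
  (ρ[h/e](π[e](S)) ⋈[h=e] ρ[f/h](S)) → 12
  γ[f; COUNT(*)→d]((ρ[h/e](π[e](S)) ⋈[h=e] ρ[f/h](S))) → 3

== RESULT ==
f | d
6 | 6
7 | 3
8 | 3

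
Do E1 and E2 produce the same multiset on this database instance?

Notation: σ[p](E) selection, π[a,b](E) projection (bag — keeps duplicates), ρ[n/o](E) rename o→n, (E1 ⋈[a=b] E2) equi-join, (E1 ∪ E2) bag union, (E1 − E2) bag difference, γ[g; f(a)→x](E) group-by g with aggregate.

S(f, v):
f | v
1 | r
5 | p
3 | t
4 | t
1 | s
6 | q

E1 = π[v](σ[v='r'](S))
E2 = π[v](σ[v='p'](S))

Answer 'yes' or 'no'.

E1 row counts bottom-up:
  S → 6
  σ[v='r'](S) → 1
  π[v](σ[v='r'](S)) → 1
E2 row counts bottom-up:
  S → 6
  σ[v='p'](S) → 1
  π[v](σ[v='p'](S)) → 1

E1 result:
v
r
E2 result:
v
p
Witness: ('p',) appears 0× in E1 but 1× in E2.

no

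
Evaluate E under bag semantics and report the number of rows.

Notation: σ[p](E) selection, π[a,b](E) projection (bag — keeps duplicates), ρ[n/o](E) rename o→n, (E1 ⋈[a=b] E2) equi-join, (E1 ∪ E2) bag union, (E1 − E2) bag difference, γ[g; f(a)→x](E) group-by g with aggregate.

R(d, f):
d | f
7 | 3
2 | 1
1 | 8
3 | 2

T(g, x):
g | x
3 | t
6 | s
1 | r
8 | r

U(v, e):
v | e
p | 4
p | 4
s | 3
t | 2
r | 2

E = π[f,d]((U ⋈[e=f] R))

Subexpression sizes:
  U → 5
  R → 4
  (U ⋈[e=f] R) → 3
  π[f,d]((U ⋈[e=f] R)) → 3

|E| = 3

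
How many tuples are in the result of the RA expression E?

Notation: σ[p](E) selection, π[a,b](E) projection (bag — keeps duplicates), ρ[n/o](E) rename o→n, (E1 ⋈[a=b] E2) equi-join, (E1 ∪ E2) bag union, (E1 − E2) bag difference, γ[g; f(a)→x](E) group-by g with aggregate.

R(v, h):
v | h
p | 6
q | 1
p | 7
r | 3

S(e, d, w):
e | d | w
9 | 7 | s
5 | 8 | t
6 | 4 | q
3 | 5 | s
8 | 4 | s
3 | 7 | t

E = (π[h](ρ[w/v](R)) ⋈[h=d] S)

Row counts bottom-up:
  R → 4
  ρ[w/v](R) → 4
  π[h](ρ[w/v](R)) → 4
  S → 6
  (π[h](ρ[w/v](R)) ⋈[h=d] S) → 2

|E| = 2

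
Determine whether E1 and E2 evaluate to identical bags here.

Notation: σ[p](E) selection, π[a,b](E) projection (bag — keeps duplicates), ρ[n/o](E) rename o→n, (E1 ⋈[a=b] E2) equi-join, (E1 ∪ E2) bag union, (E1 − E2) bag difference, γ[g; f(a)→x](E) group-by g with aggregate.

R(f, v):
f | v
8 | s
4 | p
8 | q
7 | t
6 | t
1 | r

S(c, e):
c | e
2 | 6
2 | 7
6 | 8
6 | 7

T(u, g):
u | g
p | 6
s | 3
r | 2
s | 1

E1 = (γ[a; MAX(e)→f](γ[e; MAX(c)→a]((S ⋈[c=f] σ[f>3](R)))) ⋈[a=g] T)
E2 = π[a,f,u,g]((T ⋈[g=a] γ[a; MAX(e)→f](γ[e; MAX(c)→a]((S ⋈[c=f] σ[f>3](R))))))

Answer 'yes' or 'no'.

E1 stepwise |·|:
  S → 4
  R → 6
  σ[f>3](R) → 5
  (S ⋈[c=f] σ[f>3](R)) → 2
  γ[e; MAX(c)→a]((S ⋈[c=f] σ[f>3](R))) → 2
  γ[a; MAX(e)→f](γ[e; MAX(c)→a]((S ⋈[c=f] σ[f>3](R)))) → 1
  T → 4
  (γ[a; MAX(e)→f](γ[e; MAX(c)→a]((S ⋈[c=f] σ[f>3](R)))) ⋈[a=g] T) → 1
E2 stepwise |·|:
  T → 4
  S → 4
  R → 6
  σ[f>3](R) → 5
  (S ⋈[c=f] σ[f>3](R)) → 2
  γ[e; MAX(c)→a]((S ⋈[c=f] σ[f>3](R))) → 2
  γ[a; MAX(e)→f](γ[e; MAX(c)→a]((S ⋈[c=f] σ[f>3](R)))) → 1
  (T ⋈[g=a] γ[a; MAX(e)→f](γ[e; MAX(c)→a]((S ⋈[c=f] σ[f>3](R))))) → 1
  π[a,f,u,g]((T ⋈[g=a] γ[a; MAX(e)→f](γ[e; MAX(c)→a]((S ⋈[c=f] σ[f>3](R)))))) → 1

E1 and E2 produce the same multiset:
a | f | u | g
6 | 8 | p | 6

yes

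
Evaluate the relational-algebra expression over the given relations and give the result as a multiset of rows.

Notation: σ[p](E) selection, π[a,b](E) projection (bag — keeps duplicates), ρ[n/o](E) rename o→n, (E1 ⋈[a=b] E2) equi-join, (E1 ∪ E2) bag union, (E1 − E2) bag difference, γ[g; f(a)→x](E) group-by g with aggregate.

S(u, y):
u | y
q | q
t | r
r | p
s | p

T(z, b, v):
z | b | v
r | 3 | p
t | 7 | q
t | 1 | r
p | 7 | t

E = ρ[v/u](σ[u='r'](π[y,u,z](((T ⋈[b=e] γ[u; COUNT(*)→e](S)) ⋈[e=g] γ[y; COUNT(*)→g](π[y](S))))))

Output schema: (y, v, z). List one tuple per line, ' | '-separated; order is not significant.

Subexpression sizes:
  T → 4
  S → 4
  γ[u; COUNT(*)→e](S) → 4
  (T ⋈[b=e] γ[u; COUNT(*)→e](S)) → 4
  S → 4
  π[y](S) → 4
  γ[y; COUNT(*)→g](π[y](S)) → 3
  ((T ⋈[b=e] γ[u; COUNT(*)→e](S)) ⋈[e=g] γ[y; COUNT(*)→g](π[y](S))) → 8
  π[y,u,z](((T ⋈[b=e] γ[u; COUNT(*)→e](S)) ⋈[e=g] γ[y; COUNT(*)→g](π[y](S)))) → 8
  σ[u='r'](π[y,u,z](((T ⋈[b=e] γ[u; COUNT(*)→e](S)) ⋈[e=g] γ[y; COUNT(*)→g](π[y](S))))) → 2
  ρ[v/u](σ[u='r'](π[y,u,z](((T ⋈[b=e] γ[u; COUNT(*)→e](S)) ⋈[e=g] γ[y; COUNT(*)→g](π[y](S)))))) → 2

== RESULT ==
y | v | z
q | r | t
r | r | t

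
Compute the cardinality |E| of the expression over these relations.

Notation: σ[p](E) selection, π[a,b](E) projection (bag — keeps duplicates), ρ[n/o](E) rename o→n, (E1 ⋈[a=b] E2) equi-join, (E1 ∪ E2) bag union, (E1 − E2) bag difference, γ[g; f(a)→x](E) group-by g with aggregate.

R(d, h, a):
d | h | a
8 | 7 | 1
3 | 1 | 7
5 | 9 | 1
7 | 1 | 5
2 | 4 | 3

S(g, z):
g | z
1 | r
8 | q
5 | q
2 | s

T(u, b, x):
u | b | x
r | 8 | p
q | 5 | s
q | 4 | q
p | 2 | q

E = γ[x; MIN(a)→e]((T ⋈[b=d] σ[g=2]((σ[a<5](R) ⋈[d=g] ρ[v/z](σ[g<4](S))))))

Subexpression sizes:
  T → 4
  R → 5
  σ[a<5](R) → 3
  S → 4
  σ[g<4](S) → 2
  ρ[v/z](σ[g<4](S)) → 2
  (σ[a<5](R) ⋈[d=g] ρ[v/z](σ[g<4](S))) → 1
  σ[g=2]((σ[a<5](R) ⋈[d=g] ρ[v/z](σ[g<4](S)))) → 1
  (T ⋈[b=d] σ[g=2]((σ[a<5](R) ⋈[d=g] ρ[v/z](σ[g<4](S))))) → 1
  γ[x; MIN(a)→e]((T ⋈[b=d] σ[g=2]((σ[a<5](R) ⋈[d=g] ρ[v/z](σ[g<4](S)))))) → 1

|E| = 1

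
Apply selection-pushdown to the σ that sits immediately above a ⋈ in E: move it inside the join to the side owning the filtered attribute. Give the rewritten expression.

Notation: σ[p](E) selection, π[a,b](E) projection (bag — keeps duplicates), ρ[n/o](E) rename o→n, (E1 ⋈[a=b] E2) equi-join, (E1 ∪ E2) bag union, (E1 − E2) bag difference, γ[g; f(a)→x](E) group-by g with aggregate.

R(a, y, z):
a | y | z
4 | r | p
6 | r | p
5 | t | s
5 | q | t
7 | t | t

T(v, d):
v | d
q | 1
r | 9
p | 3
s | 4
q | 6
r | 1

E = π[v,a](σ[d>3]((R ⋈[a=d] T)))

σ filters on d, owned by the right side.
E' = π[v,a]((R ⋈[a=d] σ[d>3](T)))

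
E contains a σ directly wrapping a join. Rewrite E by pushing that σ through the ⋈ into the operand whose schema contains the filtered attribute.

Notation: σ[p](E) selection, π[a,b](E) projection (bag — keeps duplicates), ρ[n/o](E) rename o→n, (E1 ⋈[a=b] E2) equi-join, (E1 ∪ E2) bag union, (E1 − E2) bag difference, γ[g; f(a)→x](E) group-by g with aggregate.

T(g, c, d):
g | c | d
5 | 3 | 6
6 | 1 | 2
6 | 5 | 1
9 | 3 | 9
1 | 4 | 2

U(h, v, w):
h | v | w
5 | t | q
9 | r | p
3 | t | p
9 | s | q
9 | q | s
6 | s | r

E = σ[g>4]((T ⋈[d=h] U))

σ filters on g, owned by the left side.
E' = (σ[g>4](T) ⋈[d=h] U)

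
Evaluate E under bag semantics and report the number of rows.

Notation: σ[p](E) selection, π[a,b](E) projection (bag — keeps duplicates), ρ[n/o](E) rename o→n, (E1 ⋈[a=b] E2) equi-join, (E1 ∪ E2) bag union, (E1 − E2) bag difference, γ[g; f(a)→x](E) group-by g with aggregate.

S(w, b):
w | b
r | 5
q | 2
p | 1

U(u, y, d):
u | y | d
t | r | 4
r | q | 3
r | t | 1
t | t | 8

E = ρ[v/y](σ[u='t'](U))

Row counts bottom-up:
  U → 4
  σ[u='t'](U) → 2
  ρ[v/y](σ[u='t'](U)) → 2

|E| = 2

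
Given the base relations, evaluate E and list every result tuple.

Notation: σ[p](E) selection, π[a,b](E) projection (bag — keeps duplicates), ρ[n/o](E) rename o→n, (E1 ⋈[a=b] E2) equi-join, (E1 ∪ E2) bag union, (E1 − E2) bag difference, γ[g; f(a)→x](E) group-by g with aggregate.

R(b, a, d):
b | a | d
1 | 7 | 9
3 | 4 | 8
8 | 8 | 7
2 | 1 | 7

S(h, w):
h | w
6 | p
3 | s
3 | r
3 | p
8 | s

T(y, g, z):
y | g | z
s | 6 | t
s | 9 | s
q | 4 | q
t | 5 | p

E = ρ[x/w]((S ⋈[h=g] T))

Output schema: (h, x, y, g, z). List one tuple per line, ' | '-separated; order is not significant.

Subexpression sizes:
  S → 5
  T → 4
  (S ⋈[h=g] T) → 1
  ρ[x/w]((S ⋈[h=g] T)) → 1

== RESULT ==
h | x | y | g | z
6 | p | s | 6 | t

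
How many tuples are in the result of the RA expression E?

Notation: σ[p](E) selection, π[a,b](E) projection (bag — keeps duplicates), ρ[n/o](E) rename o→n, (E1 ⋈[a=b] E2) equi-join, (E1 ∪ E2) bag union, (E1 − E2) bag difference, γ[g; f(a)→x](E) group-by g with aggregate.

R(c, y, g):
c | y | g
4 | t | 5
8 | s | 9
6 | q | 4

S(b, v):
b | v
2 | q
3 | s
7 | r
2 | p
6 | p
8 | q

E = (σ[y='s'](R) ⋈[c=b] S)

Stepwise |·|:
  R → 3
  σ[y='s'](R) → 1
  S → 6
  (σ[y='s'](R) ⋈[c=b] S) → 1

|E| = 1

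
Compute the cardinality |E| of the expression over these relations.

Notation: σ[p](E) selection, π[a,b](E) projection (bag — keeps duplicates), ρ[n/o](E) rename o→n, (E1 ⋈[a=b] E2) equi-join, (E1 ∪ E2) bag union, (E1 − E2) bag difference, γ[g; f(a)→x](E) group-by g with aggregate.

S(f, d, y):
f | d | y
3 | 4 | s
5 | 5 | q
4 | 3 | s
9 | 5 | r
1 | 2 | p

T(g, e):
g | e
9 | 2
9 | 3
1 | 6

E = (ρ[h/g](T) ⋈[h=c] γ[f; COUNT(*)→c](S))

Row counts bottom-up:
  T → 3
  ρ[h/g](T) → 3
  S → 5
  γ[f; COUNT(*)→c](S) → 5
  (ρ[h/g](T) ⋈[h=c] γ[f; COUNT(*)→c](S)) → 5

|E| = 5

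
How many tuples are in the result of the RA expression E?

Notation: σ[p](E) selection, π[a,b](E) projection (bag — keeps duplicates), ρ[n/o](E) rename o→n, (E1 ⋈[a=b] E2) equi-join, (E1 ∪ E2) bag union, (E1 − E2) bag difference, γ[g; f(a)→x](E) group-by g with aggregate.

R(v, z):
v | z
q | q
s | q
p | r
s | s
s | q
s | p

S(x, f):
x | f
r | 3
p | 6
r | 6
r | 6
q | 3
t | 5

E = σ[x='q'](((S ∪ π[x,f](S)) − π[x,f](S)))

Subexpression sizes:
  S → 6
  S → 6
  π[x,f](S) → 6
  (S ∪ π[x,f](S)) → 12
  S → 6
  π[x,f](S) → 6
  ((S ∪ π[x,f](S)) − π[x,f](S)) → 6
  σ[x='q'](((S ∪ π[x,f](S)) − π[x,f](S))) → 1

|E| = 1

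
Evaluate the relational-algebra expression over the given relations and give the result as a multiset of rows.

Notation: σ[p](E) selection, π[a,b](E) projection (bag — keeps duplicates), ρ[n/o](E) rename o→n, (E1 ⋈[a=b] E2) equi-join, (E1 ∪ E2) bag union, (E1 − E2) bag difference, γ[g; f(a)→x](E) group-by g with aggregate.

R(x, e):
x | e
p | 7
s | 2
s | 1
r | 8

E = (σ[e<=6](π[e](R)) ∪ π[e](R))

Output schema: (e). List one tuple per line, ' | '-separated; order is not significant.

Subexpression sizes:
  R → 4
  π[e](R) → 4
  σ[e<=6](π[e](R)) → 2
  R → 4
  π[e](R) → 4
  (σ[e<=6](π[e](R)) ∪ π[e](R)) → 6

== RESULT ==
e
1
1
2
2
7
8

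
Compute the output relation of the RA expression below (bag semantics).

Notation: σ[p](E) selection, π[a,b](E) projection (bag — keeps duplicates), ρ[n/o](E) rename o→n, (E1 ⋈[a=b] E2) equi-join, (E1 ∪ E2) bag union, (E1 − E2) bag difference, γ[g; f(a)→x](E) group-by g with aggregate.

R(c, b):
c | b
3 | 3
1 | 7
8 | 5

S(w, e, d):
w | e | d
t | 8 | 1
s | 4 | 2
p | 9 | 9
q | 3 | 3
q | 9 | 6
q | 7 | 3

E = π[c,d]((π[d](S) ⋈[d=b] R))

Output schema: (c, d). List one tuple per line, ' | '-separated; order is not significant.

Stepwise |·|:
  S → 6
  π[d](S) → 6
  R → 3
  (π[d](S) ⋈[d=b] R) → 2
  π[c,d]((π[d](S) ⋈[d=b] R)) → 2

== RESULT ==
c | d
3 | 3
3 | 3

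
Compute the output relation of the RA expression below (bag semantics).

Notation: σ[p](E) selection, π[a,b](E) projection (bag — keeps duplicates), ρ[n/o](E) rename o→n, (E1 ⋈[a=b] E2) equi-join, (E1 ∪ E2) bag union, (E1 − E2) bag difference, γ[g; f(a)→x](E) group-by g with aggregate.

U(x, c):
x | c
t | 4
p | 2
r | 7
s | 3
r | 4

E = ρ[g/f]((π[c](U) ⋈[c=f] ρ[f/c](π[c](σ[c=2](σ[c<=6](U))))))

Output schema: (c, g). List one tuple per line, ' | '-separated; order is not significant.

Per-node cardinality:
  U → 5
  π[c](U) → 5
  U → 5
  σ[c<=6](U) → 4
  σ[c=2](σ[c<=6](U)) → 1
  π[c](σ[c=2](σ[c<=6](U))) → 1
  ρ[f/c](π[c](σ[c=2](σ[c<=6](U)))) → 1
  (π[c](U) ⋈[c=f] ρ[f/c](π[c](σ[c=2](σ[c<=6](U))))) → 1
  ρ[g/f]((π[c](U) ⋈[c=f] ρ[f/c](π[c](σ[c=2](σ[c<=6](U)))))) → 1

== RESULT ==
c | g
2 | 2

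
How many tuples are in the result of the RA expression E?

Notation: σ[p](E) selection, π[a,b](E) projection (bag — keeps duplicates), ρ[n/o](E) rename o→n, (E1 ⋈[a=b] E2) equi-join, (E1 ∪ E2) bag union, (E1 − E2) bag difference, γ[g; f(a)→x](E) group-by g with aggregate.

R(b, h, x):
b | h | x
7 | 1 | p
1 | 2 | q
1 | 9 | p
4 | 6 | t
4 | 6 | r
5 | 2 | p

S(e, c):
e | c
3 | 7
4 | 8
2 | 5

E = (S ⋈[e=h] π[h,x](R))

Subexpression sizes:
  S → 3
  R → 6
  π[h,x](R) → 6
  (S ⋈[e=h] π[h,x](R)) → 2

|E| = 2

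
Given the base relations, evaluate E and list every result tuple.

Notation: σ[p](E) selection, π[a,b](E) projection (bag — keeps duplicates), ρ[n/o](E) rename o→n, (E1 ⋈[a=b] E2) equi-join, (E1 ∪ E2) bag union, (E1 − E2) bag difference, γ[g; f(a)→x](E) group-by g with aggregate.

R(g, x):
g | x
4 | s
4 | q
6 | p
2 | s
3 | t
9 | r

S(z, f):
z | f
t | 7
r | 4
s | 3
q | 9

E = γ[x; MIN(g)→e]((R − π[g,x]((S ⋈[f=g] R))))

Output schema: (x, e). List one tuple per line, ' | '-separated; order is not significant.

Subexpression sizes:
  R → 6
  S → 4
  R → 6
  (S ⋈[f=g] R) → 4
  π[g,x]((S ⋈[f=g] R)) → 4
  (R − π[g,x]((S ⋈[f=g] R))) → 2
  γ[x; MIN(g)→e]((R − π[g,x]((S ⋈[f=g] R)))) → 2

== RESULT ==
x | e
p | 6
s | 2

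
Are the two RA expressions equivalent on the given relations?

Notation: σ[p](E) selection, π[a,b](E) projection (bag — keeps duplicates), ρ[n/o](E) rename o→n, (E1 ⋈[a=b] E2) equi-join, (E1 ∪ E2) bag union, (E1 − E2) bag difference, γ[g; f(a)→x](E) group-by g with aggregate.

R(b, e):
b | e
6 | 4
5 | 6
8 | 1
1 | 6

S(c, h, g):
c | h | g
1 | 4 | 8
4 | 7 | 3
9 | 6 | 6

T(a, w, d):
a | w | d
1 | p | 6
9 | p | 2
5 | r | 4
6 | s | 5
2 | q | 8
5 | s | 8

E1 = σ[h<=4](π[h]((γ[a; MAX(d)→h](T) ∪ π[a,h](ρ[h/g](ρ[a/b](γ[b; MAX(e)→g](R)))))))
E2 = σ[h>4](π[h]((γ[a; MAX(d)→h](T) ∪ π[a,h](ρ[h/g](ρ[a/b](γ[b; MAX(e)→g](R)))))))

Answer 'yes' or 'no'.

E1 stepwise |·|:
  T → 6
  γ[a; MAX(d)→h](T) → 5
  R → 4
  γ[b; MAX(e)→g](R) → 4
  ρ[a/b](γ[b; MAX(e)→g](R)) → 4
  ρ[h/g](ρ[a/b](γ[b; MAX(e)→g](R))) → 4
  π[a,h](ρ[h/g](ρ[a/b](γ[b; MAX(e)→g](R)))) → 4
  (γ[a; MAX(d)→h](T) ∪ π[a,h](ρ[h/g](ρ[a/b](γ[b; MAX(e)→g](R))))) → 9
  π[h]((γ[a; MAX(d)→h](T) ∪ π[a,h](ρ[h/g](ρ[a/b](γ[b; MAX(e)→g](R)))))) → 9
  σ[h<=4](π[h]((γ[a; MAX(d)→h](T) ∪ π[a,h](ρ[h/g](ρ[a/b](γ[b; MAX(e)→g](R))))))) → 3
E2 stepwise |·|:
  T → 6
  γ[a; MAX(d)→h](T) → 5
  R → 4
  γ[b; MAX(e)→g](R) → 4
  ρ[a/b](γ[b; MAX(e)→g](R)) → 4
  ρ[h/g](ρ[a/b](γ[b; MAX(e)→g](R))) → 4
  π[a,h](ρ[h/g](ρ[a/b](γ[b; MAX(e)→g](R)))) → 4
  (γ[a; MAX(d)→h](T) ∪ π[a,h](ρ[h/g](ρ[a/b](γ[b; MAX(e)→g](R))))) → 9
  π[h]((γ[a; MAX(d)→h](T) ∪ π[a,h](ρ[h/g](ρ[a/b](γ[b; MAX(e)→g](R)))))) → 9
  σ[h>4](π[h]((γ[a; MAX(d)→h](T) ∪ π[a,h](ρ[h/g](ρ[a/b](γ[b; MAX(e)→g](R))))))) → 6

E1 result:
h
1
2
4
E2 result:
h
5
6
6
6
8
8
Witness: (6,) appears 0× in E1 but 3× in E2.

no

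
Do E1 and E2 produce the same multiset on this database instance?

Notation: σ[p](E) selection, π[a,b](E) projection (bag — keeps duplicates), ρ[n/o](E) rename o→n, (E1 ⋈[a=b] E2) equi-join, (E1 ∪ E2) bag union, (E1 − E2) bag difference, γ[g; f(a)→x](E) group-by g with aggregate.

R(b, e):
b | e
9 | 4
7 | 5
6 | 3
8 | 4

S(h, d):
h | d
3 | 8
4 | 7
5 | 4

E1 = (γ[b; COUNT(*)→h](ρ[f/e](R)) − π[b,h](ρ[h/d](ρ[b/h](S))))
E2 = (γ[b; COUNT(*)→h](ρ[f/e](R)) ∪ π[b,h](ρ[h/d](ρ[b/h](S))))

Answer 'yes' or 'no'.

E1 subexpression sizes:
  R → 4
  ρ[f/e](R) → 4
  γ[b; COUNT(*)→h](ρ[f/e](R)) → 4
  S → 3
  ρ[b/h](S) → 3
  ρ[h/d](ρ[b/h](S)) → 3
  π[b,h](ρ[h/d](ρ[b/h](S))) → 3
  (γ[b; COUNT(*)→h](ρ[f/e](R)) − π[b,h](ρ[h/d](ρ[b/h](S)))) → 4
E2 subexpression sizes:
  R → 4
  ρ[f/e](R) → 4
  γ[b; COUNT(*)→h](ρ[f/e](R)) → 4
  S → 3
  ρ[b/h](S) → 3
  ρ[h/d](ρ[b/h](S)) → 3
  π[b,h](ρ[h/d](ρ[b/h](S))) → 3
  (γ[b; COUNT(*)→h](ρ[f/e](R)) ∪ π[b,h](ρ[h/d](ρ[b/h](S)))) → 7

E1 result:
b | h
6 | 1
7 | 1
8 | 1
9 | 1
E2 result:
b | h
3 | 8
4 | 7
5 | 4
6 | 1
7 | 1
8 | 1
9 | 1
Witness: (3, 8) appears 0× in E1 but 1× in E2.

no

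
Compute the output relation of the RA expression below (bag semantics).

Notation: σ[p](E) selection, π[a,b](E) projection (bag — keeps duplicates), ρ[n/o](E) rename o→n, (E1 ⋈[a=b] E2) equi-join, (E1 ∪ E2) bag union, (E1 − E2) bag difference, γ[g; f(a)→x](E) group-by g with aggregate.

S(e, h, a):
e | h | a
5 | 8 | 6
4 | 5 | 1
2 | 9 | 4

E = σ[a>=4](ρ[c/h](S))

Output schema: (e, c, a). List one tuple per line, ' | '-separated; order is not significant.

Subexpression sizes:
  S → 3
  ρ[c/h](S) → 3
  σ[a>=4](ρ[c/h](S)) → 2

== RESULT ==
e | c | a
2 | 9 | 4
5 | 8 | 6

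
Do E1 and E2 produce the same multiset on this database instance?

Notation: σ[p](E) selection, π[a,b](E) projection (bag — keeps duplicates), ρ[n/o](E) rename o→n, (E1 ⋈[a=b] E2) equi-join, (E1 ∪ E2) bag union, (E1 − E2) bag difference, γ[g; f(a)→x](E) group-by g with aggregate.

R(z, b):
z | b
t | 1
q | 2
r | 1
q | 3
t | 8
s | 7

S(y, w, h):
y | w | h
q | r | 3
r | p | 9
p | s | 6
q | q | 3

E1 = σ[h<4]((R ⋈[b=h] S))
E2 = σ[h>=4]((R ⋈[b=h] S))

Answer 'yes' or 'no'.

E1 subexpression sizes:
  R → 6
  S → 4
  (R ⋈[b=h] S) → 2
  σ[h<4]((R ⋈[b=h] S)) → 2
E2 subexpression sizes:
  R → 6
  S → 4
  (R ⋈[b=h] S) → 2
  σ[h>=4]((R ⋈[b=h] S)) → 0

E1 result:
z | b | y | w | h
q | 3 | q | q | 3
q | 3 | q | r | 3
E2 result:
z | b | y | w | h
(0 rows)
Witness: ('q', 3, 'q', 'q', 3) appears 1× in E1 but 0× in E2.

no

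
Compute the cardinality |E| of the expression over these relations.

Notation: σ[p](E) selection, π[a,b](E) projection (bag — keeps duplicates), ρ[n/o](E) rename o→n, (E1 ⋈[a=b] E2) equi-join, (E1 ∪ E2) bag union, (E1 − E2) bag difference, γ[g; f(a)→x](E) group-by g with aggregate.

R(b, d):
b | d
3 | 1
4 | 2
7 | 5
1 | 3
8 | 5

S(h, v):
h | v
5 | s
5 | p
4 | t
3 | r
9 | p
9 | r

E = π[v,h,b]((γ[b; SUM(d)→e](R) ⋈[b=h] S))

Per-node cardinality:
  R → 5
  γ[b; SUM(d)→e](R) → 5
  S → 6
  (γ[b; SUM(d)→e](R) ⋈[b=h] S) → 2
  π[v,h,b]((γ[b; SUM(d)→e](R) ⋈[b=h] S)) → 2

|E| = 2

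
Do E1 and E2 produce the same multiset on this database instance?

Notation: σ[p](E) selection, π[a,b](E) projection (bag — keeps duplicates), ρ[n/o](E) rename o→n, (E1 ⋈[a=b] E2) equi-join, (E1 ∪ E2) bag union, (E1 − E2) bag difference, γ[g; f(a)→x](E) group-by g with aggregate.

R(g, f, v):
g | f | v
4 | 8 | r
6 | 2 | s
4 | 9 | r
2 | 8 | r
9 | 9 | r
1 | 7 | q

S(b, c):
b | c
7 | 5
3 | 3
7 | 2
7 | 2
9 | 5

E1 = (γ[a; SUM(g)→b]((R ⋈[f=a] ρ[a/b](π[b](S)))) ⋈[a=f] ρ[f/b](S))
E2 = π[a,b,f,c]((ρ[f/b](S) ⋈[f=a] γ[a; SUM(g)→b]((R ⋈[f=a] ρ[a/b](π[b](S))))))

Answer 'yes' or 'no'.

E1 per-node cardinality:
  R → 6
  S → 5
  π[b](S) → 5
  ρ[a/b](π[b](S)) → 5
  (R ⋈[f=a] ρ[a/b](π[b](S))) → 5
  γ[a; SUM(g)→b]((R ⋈[f=a] ρ[a/b](π[b](S)))) → 2
  S → 5
  ρ[f/b](S) → 5
  (γ[a; SUM(g)→b]((R ⋈[f=a] ρ[a/b](π[b](S)))) ⋈[a=f] ρ[f/b](S)) → 4
E2 per-node cardinality:
  S → 5
  ρ[f/b](S) → 5
  R → 6
  S → 5
  π[b](S) → 5
  ρ[a/b](π[b](S)) → 5
  (R ⋈[f=a] ρ[a/b](π[b](S))) → 5
  γ[a; SUM(g)→b]((R ⋈[f=a] ρ[a/b](π[b](S)))) → 2
  (ρ[f/b](S) ⋈[f=a] γ[a; SUM(g)→b]((R ⋈[f=a] ρ[a/b](π[b](S))))) → 4
  π[a,b,f,c]((ρ[f/b](S) ⋈[f=a] γ[a; SUM(g)→b]((R ⋈[f=a] ρ[a/b](π[b](S)))))) → 4

E1 and E2 produce the same multiset:
a | b | f | c
7 | 3 | 7 | 2
7 | 3 | 7 | 2
7 | 3 | 7 | 5
9 | 13 | 9 | 5

yes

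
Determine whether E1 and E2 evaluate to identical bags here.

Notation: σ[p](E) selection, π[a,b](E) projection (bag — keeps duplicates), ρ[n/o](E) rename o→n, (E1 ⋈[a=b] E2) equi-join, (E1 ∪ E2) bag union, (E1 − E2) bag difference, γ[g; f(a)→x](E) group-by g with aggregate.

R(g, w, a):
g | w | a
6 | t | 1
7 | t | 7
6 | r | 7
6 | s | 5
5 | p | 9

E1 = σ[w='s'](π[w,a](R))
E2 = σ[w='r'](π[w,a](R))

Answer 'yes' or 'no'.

E1 stepwise |·|:
  R → 5
  π[w,a](R) → 5
  σ[w='s'](π[w,a](R)) → 1
E2 stepwise |·|:
  R → 5
  π[w,a](R) → 5
  σ[w='r'](π[w,a](R)) → 1

E1 result:
w | a
s | 5
E2 result:
w | a
r | 7
Witness: ('r', 7) appears 0× in E1 but 1× in E2.

no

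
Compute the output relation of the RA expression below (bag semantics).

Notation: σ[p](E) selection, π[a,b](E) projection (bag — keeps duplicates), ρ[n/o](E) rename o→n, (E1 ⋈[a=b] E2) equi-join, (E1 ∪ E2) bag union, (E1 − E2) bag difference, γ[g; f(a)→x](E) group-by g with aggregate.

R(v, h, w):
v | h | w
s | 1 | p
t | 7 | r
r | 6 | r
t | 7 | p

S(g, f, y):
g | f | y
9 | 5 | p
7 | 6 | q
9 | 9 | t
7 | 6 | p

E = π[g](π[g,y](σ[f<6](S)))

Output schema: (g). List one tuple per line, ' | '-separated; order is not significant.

Stepwise |·|:
  S → 4
  σ[f<6](S) → 1
  π[g,y](σ[f<6](S)) → 1
  π[g](π[g,y](σ[f<6](S))) → 1

== RESULT ==
g
9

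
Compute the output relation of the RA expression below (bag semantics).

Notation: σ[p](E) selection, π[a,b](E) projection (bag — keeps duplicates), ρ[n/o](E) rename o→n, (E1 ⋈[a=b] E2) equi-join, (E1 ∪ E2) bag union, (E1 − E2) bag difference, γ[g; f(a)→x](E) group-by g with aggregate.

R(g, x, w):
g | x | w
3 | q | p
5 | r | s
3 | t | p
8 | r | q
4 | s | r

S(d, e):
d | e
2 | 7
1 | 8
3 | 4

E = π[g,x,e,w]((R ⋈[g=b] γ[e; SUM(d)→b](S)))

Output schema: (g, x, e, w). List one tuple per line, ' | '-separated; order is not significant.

Subexpression sizes:
  R → 5
  S → 3
  γ[e; SUM(d)→b](S) → 3
  (R ⋈[g=b] γ[e; SUM(d)→b](S)) → 2
  π[g,x,e,w]((R ⋈[g=b] γ[e; SUM(d)→b](S))) → 2

== RESULT ==
g | x | e | w
3 | q | 4 | p
3 | t | 4 | p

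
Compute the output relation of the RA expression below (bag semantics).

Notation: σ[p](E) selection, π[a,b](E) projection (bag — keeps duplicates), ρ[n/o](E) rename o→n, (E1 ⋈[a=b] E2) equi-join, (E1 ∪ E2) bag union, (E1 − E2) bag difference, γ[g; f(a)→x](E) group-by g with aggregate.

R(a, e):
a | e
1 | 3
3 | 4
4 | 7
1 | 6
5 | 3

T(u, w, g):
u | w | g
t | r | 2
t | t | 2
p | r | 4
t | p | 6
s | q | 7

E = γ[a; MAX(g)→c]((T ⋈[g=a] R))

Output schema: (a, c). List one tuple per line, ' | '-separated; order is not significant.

Per-node cardinality:
  T → 5
  R → 5
  (T ⋈[g=a] R) → 1
  γ[a; MAX(g)→c]((T ⋈[g=a] R)) → 1

== RESULT ==
a | c
4 | 4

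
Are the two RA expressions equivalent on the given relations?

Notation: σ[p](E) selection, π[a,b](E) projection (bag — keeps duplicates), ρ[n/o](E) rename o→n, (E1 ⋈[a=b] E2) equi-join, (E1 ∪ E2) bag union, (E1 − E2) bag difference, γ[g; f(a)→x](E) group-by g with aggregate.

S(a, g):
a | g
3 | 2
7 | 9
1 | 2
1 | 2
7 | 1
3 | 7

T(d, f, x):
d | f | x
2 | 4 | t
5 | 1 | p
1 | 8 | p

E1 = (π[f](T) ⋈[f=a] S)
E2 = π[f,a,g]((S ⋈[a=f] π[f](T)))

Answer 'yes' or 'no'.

E1 row counts bottom-up:
  T → 3
  π[f](T) → 3
  S → 6
  (π[f](T) ⋈[f=a] S) → 2
E2 row counts bottom-up:
  S → 6
  T → 3
  π[f](T) → 3
  (S ⋈[a=f] π[f](T)) → 2
  π[f,a,g]((S ⋈[a=f] π[f](T))) → 2

E1 and E2 produce the same multiset:
f | a | g
1 | 1 | 2
1 | 1 | 2

yes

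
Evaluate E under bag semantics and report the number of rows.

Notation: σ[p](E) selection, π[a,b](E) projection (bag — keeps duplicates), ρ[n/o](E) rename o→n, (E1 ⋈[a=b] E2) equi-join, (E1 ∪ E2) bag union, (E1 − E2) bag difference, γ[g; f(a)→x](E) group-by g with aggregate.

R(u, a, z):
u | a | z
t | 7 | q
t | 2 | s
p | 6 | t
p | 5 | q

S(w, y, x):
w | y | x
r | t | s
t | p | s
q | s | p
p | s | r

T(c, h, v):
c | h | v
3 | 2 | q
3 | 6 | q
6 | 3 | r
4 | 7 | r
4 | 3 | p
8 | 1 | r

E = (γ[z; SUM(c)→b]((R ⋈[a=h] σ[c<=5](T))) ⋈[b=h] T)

Subexpression sizes:
  R → 4
  T → 6
  σ[c<=5](T) → 4
  (R ⋈[a=h] σ[c<=5](T)) → 3
  γ[z; SUM(c)→b]((R ⋈[a=h] σ[c<=5](T))) → 3
  T → 6
  (γ[z; SUM(c)→b]((R ⋈[a=h] σ[c<=5](T))) ⋈[b=h] T) → 4

|E| = 4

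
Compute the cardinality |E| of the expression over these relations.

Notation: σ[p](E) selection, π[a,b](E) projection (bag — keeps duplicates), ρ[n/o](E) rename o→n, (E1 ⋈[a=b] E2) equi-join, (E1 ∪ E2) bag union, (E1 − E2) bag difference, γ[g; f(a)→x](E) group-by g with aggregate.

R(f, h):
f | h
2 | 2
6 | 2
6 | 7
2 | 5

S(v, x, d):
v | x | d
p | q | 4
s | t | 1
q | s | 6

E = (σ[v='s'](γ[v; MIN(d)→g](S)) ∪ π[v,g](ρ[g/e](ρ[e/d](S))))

Stepwise |·|:
  S → 3
  γ[v; MIN(d)→g](S) → 3
  σ[v='s'](γ[v; MIN(d)→g](S)) → 1
  S → 3
  ρ[e/d](S) → 3
  ρ[g/e](ρ[e/d](S)) → 3
  π[v,g](ρ[g/e](ρ[e/d](S))) → 3
  (σ[v='s'](γ[v; MIN(d)→g](S)) ∪ π[v,g](ρ[g/e](ρ[e/d](S)))) → 4

|E| = 4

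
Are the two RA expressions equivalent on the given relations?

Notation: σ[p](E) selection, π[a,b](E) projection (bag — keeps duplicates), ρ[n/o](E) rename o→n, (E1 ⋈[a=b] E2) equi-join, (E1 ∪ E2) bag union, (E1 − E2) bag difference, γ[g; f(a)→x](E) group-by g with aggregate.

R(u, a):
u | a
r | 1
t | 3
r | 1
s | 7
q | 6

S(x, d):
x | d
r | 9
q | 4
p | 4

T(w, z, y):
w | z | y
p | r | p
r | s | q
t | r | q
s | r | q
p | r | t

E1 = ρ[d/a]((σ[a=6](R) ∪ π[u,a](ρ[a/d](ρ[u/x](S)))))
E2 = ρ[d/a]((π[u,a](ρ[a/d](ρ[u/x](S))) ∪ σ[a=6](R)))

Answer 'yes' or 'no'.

E1 row counts bottom-up:
  R → 5
  σ[a=6](R) → 1
  S → 3
  ρ[u/x](S) → 3
  ρ[a/d](ρ[u/x](S)) → 3
  π[u,a](ρ[a/d](ρ[u/x](S))) → 3
  (σ[a=6](R) ∪ π[u,a](ρ[a/d](ρ[u/x](S)))) → 4
  ρ[d/a]((σ[a=6](R) ∪ π[u,a](ρ[a/d](ρ[u/x](S))))) → 4
E2 row counts bottom-up:
  S → 3
  ρ[u/x](S) → 3
  ρ[a/d](ρ[u/x](S)) → 3
  π[u,a](ρ[a/d](ρ[u/x](S))) → 3
  R → 5
  σ[a=6](R) → 1
  (π[u,a](ρ[a/d](ρ[u/x](S))) ∪ σ[a=6](R)) → 4
  ρ[d/a]((π[u,a](ρ[a/d](ρ[u/x](S))) ∪ σ[a=6](R))) → 4

E1 and E2 produce the same multiset:
u | d
p | 4
q | 4
q | 6
r | 9

yes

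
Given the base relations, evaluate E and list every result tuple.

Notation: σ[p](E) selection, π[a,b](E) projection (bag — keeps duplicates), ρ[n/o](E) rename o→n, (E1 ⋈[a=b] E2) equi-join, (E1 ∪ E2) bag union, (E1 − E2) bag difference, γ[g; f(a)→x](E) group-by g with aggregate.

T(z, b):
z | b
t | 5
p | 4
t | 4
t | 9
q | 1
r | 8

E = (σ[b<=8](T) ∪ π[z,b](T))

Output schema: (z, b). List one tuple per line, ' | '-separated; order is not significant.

Row counts bottom-up:
  T → 6
  σ[b<=8](T) → 5
  T → 6
  π[z,b](T) → 6
  (σ[b<=8](T) ∪ π[z,b](T)) → 11

== RESULT ==
z | b
p | 4
p | 4
q | 1
q | 1
r | 8
r | 8
t | 4
t | 4
t | 5
t | 5
t | 9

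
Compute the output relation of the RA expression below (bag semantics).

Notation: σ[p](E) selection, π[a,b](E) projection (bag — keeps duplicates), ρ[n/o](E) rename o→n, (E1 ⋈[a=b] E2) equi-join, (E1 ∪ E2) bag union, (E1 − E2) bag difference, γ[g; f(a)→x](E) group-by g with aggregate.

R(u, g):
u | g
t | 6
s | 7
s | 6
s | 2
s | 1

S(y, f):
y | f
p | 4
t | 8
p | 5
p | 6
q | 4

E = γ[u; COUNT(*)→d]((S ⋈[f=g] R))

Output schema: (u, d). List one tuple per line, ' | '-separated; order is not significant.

Subexpression sizes:
  S → 5
  R → 5
  (S ⋈[f=g] R) → 2
  γ[u; COUNT(*)→d]((S ⋈[f=g] R)) → 2

== RESULT ==
u | d
s | 1
t | 1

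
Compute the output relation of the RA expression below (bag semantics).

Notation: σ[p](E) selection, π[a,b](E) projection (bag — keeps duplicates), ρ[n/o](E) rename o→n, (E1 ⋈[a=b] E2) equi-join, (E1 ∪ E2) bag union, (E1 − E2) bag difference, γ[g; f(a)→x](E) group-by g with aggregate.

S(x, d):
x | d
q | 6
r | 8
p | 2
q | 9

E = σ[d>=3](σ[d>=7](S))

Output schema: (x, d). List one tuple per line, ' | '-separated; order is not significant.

Per-node cardinality:
  S → 4
  σ[d>=7](S) → 2
  σ[d>=3](σ[d>=7](S)) → 2

== RESULT ==
x | d
q | 9
r | 8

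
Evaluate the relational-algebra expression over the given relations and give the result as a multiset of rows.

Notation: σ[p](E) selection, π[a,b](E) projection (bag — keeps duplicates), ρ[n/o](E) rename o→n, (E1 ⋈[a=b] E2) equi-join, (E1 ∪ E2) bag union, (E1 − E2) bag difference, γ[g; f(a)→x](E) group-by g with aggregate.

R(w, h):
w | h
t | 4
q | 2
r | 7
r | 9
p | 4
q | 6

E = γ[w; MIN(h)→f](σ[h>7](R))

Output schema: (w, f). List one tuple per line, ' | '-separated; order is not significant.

Row counts bottom-up:
  R → 6
  σ[h>7](R) → 1
  γ[w; MIN(h)→f](σ[h>7](R)) → 1

== RESULT ==
w | f
r | 9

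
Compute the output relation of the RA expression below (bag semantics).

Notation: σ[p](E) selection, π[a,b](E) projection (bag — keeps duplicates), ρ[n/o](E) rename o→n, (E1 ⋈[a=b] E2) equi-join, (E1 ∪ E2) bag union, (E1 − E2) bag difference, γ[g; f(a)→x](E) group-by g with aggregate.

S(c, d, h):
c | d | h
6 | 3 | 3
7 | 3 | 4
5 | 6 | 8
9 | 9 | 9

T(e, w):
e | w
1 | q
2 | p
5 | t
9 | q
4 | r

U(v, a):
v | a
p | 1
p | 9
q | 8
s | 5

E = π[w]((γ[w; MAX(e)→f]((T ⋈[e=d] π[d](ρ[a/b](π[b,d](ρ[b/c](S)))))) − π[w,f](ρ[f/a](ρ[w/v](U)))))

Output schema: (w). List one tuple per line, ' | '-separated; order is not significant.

Subexpression sizes:
  T → 5
  S → 4
  ρ[b/c](S) → 4
  π[b,d](ρ[b/c](S)) → 4
  ρ[a/b](π[b,d](ρ[b/c](S))) → 4
  π[d](ρ[a/b](π[b,d](ρ[b/c](S)))) → 4
  (T ⋈[e=d] π[d](ρ[a/b](π[b,d](ρ[b/c](S))))) → 1
  γ[w; MAX(e)→f]((T ⋈[e=d] π[d](ρ[a/b](π[b,d](ρ[b/c](S)))))) → 1
  U → 4
  ρ[w/v](U) → 4
  ρ[f/a](ρ[w/v](U)) → 4
  π[w,f](ρ[f/a](ρ[w/v](U))) → 4
  (γ[w; MAX(e)→f]((T ⋈[e=d] π[d](ρ[a/b](π[b,d](ρ[b/c](S)))))) − π[w,f](ρ[f/a](ρ[w/v](U)))) → 1
  π[w]((γ[w; MAX(e)→f]((T ⋈[e=d] π[d](ρ[a/b](π[b,d](ρ[b/c](S)))))) − π[w,f](ρ[f/a](ρ[w/v](U))))) → 1

== RESULT ==
w
q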